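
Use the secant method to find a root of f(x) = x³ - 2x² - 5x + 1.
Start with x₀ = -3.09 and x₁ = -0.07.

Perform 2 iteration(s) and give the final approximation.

f(x) = x³ - 2x² - 5x + 1
x₀ = -3.09, x₁ = -0.07

Secant formula: x_{n+1} = x_n - f(x_n)(x_n - x_{n-1})/(f(x_n) - f(x_{n-1}))

Iteration 1:
  f(-3.090000) = -32.149829
  f(-0.070000) = 1.339857
  x_2 = -0.070000 - 1.339857×(-0.070000 - (-3.090000))/(1.339857 - (-32.149829))
       = -0.190824
Iteration 2:
  f(-0.070000) = 1.339857
  f(-0.190824) = 1.874345
  x_3 = -0.190824 - 1.874345×(-0.190824 - (-0.070000))/(1.874345 - 1.339857)
       = 0.232883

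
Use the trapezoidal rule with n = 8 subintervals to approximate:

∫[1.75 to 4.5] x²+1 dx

f(x) = x²+1
a = 1.75, b = 4.5, n = 8
h = (b - a)/n = 0.343750

Trapezoidal rule: (h/2)[f(x₀) + 2f(x₁) + 2f(x₂) + ... + f(xₙ)]

x_0 = 1.7500, f(x_0) = 4.062500, coefficient = 1
x_1 = 2.0938, f(x_1) = 5.383789, coefficient = 2
x_2 = 2.4375, f(x_2) = 6.941406, coefficient = 2
x_3 = 2.7812, f(x_3) = 8.735352, coefficient = 2
x_4 = 3.1250, f(x_4) = 10.765625, coefficient = 2
x_5 = 3.4688, f(x_5) = 13.032227, coefficient = 2
x_6 = 3.8125, f(x_6) = 15.535156, coefficient = 2
x_7 = 4.1562, f(x_7) = 18.274414, coefficient = 2
x_8 = 4.5000, f(x_8) = 21.250000, coefficient = 1

I ≈ (0.343750/2) × 182.648438 = 31.392700
Exact value: 31.338542
Error: 0.054159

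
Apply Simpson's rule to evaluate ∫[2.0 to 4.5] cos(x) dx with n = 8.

f(x) = cos(x)
a = 2.0, b = 4.5, n = 8
h = (b - a)/n = 0.312500

Simpson's rule: (h/3)[f(x₀) + 4f(x₁) + 2f(x₂) + ... + f(xₙ)]

x_0 = 2.0000, f(x_0) = -0.416147, coefficient = 1
x_1 = 2.3125, f(x_1) = -0.675545, coefficient = 4
x_2 = 2.6250, f(x_2) = -0.869507, coefficient = 2
x_3 = 2.9375, f(x_3) = -0.979245, coefficient = 4
x_4 = 3.2500, f(x_4) = -0.994130, coefficient = 2
x_5 = 3.5625, f(x_5) = -0.912719, coefficient = 4
x_6 = 3.8750, f(x_6) = -0.742898, coefficient = 2
x_7 = 4.1875, f(x_7) = -0.501117, coefficient = 4
x_8 = 4.5000, f(x_8) = -0.210796, coefficient = 1

I ≈ (0.312500/3) × -18.114515 = -1.886929
Exact value: -1.886828
Error: 0.000101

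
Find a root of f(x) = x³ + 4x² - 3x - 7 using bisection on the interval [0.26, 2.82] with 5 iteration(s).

f(x) = x³ + 4x² - 3x - 7
Initial interval: [0.26, 2.82]

Iteration 1:
  c_1 = (0.260000 + 2.820000)/2 = 1.540000
  f(c_1) = f(1.540000) = 1.518664
  f(a) × f(c) < 0, new interval: [0.260000, 1.540000]
Iteration 2:
  c_2 = (0.260000 + 1.540000)/2 = 0.900000
  f(c_2) = f(0.900000) = -5.731000
  f(a) × f(c) ≥ 0, new interval: [0.900000, 1.540000]
Iteration 3:
  c_3 = (0.900000 + 1.540000)/2 = 1.220000
  f(c_3) = f(1.220000) = -2.890552
  f(a) × f(c) ≥ 0, new interval: [1.220000, 1.540000]
Iteration 4:
  c_4 = (1.220000 + 1.540000)/2 = 1.380000
  f(c_4) = f(1.380000) = -0.894328
  f(a) × f(c) ≥ 0, new interval: [1.380000, 1.540000]
Iteration 5:
  c_5 = (1.380000 + 1.540000)/2 = 1.460000
  f(c_5) = f(1.460000) = 0.258536
  f(a) × f(c) < 0, new interval: [1.380000, 1.460000]

After 5 iteration(s), the approximation is c_5 = 1.460000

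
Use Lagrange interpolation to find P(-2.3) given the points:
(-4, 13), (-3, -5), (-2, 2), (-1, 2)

Lagrange interpolation formula:
P(x) = Σ yᵢ × Lᵢ(x)
where Lᵢ(x) = Π_{j≠i} (x - xⱼ)/(xᵢ - xⱼ)

L_0(-2.3) = (-2.3 - (-3))/(-4 - (-3)) × (-2.3 - (-2))/(-4 - (-2)) × (-2.3 - (-1))/(-4 - (-1)) = -0.045500
L_1(-2.3) = (-2.3 - (-4))/(-3 - (-4)) × (-2.3 - (-2))/(-3 - (-2)) × (-2.3 - (-1))/(-3 - (-1)) = 0.331500
L_2(-2.3) = (-2.3 - (-4))/(-2 - (-4)) × (-2.3 - (-3))/(-2 - (-3)) × (-2.3 - (-1))/(-2 - (-1)) = 0.773500
L_3(-2.3) = (-2.3 - (-4))/(-1 - (-4)) × (-2.3 - (-3))/(-1 - (-3)) × (-2.3 - (-2))/(-1 - (-2)) = -0.059500

P(-2.3) = 13×L_0(-2.3) + (-5)×L_1(-2.3) + 2×L_2(-2.3) + 2×L_3(-2.3)
P(-2.3) = -0.821000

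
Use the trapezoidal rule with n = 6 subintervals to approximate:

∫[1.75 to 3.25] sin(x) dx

f(x) = sin(x)
a = 1.75, b = 3.25, n = 6
h = (b - a)/n = 0.250000

Trapezoidal rule: (h/2)[f(x₀) + 2f(x₁) + 2f(x₂) + ... + f(xₙ)]

x_0 = 1.7500, f(x_0) = 0.983986, coefficient = 1
x_1 = 2.0000, f(x_1) = 0.909297, coefficient = 2
x_2 = 2.2500, f(x_2) = 0.778073, coefficient = 2
x_3 = 2.5000, f(x_3) = 0.598472, coefficient = 2
x_4 = 2.7500, f(x_4) = 0.381661, coefficient = 2
x_5 = 3.0000, f(x_5) = 0.141120, coefficient = 2
x_6 = 3.2500, f(x_6) = -0.108195, coefficient = 1

I ≈ (0.250000/2) × 6.493038 = 0.811630
Exact value: 0.815884
Error: 0.004254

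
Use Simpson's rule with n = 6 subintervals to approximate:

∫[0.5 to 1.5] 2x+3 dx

f(x) = 2x+3
a = 0.5, b = 1.5, n = 6
h = (b - a)/n = 0.166667

Simpson's rule: (h/3)[f(x₀) + 4f(x₁) + 2f(x₂) + ... + f(xₙ)]

x_0 = 0.5000, f(x_0) = 4.000000, coefficient = 1
x_1 = 0.6667, f(x_1) = 4.333333, coefficient = 4
x_2 = 0.8333, f(x_2) = 4.666667, coefficient = 2
x_3 = 1.0000, f(x_3) = 5.000000, coefficient = 4
x_4 = 1.1667, f(x_4) = 5.333333, coefficient = 2
x_5 = 1.3333, f(x_5) = 5.666667, coefficient = 4
x_6 = 1.5000, f(x_6) = 6.000000, coefficient = 1

I ≈ (0.166667/3) × 90.000000 = 5.000000
Exact value: 5.000000
Error: 0.000000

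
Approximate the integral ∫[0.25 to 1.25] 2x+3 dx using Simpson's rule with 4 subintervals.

f(x) = 2x+3
a = 0.25, b = 1.25, n = 4
h = (b - a)/n = 0.250000

Simpson's rule: (h/3)[f(x₀) + 4f(x₁) + 2f(x₂) + ... + f(xₙ)]

x_0 = 0.2500, f(x_0) = 3.500000, coefficient = 1
x_1 = 0.5000, f(x_1) = 4.000000, coefficient = 4
x_2 = 0.7500, f(x_2) = 4.500000, coefficient = 2
x_3 = 1.0000, f(x_3) = 5.000000, coefficient = 4
x_4 = 1.2500, f(x_4) = 5.500000, coefficient = 1

I ≈ (0.250000/3) × 54.000000 = 4.500000
Exact value: 4.500000
Error: 0.000000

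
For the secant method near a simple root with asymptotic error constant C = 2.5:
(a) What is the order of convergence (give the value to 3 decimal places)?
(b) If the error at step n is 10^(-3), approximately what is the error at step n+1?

(a) Secant method has superlinear convergence with order φ = (1+√5)/2 ≈ 1.618.
    This means |e_{n+1}| ≈ C|e_n|^1.618.

(b) With |e_n| = 10^(-3) and C = 2.5:
    |e_{n+1}| ≈ 2.5 × (10^(-3))^1.618 = 2.5 × 10^(-4.85)

(a) ≈ 1.618 (golden ratio); (b) |e_{n+1}| ≈ 3.498e-05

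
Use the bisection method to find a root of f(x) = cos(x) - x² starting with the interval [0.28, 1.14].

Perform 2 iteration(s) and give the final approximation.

f(x) = cos(x) - x²
Initial interval: [0.28, 1.14]

Iteration 1:
  c_1 = (0.280000 + 1.140000)/2 = 0.710000
  f(c_1) = f(0.710000) = 0.254262
  f(a) × f(c) ≥ 0, new interval: [0.710000, 1.140000]
Iteration 2:
  c_2 = (0.710000 + 1.140000)/2 = 0.925000
  f(c_2) = f(0.925000) = -0.253790
  f(a) × f(c) < 0, new interval: [0.710000, 0.925000]

After 2 iteration(s), the approximation is c_2 = 0.925000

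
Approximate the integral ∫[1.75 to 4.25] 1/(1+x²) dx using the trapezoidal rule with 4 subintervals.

f(x) = 1/(1+x²)
a = 1.75, b = 4.25, n = 4
h = (b - a)/n = 0.625000

Trapezoidal rule: (h/2)[f(x₀) + 2f(x₁) + 2f(x₂) + ... + f(xₙ)]

x_0 = 1.7500, f(x_0) = 0.246154, coefficient = 1
x_1 = 2.3750, f(x_1) = 0.150588, coefficient = 2
x_2 = 3.0000, f(x_2) = 0.100000, coefficient = 2
x_3 = 3.6250, f(x_3) = 0.070718, coefficient = 2
x_4 = 4.2500, f(x_4) = 0.052459, coefficient = 1

I ≈ (0.625000/2) × 0.941226 = 0.294133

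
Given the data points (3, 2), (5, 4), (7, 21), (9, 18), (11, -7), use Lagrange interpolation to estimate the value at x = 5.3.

Lagrange interpolation formula:
P(x) = Σ yᵢ × Lᵢ(x)
where Lᵢ(x) = Π_{j≠i} (x - xⱼ)/(xᵢ - xⱼ)

L_0(5.3) = (5.3 - 5)/(3 - 5) × (5.3 - 7)/(3 - 7) × (5.3 - 9)/(3 - 9) × (5.3 - 11)/(3 - 11) = -0.028010
L_1(5.3) = (5.3 - 3)/(5 - 3) × (5.3 - 7)/(5 - 7) × (5.3 - 9)/(5 - 9) × (5.3 - 11)/(5 - 11) = 0.858978
L_2(5.3) = (5.3 - 3)/(7 - 3) × (5.3 - 5)/(7 - 5) × (5.3 - 9)/(7 - 9) × (5.3 - 11)/(7 - 11) = 0.227377
L_3(5.3) = (5.3 - 3)/(9 - 3) × (5.3 - 5)/(9 - 5) × (5.3 - 7)/(9 - 7) × (5.3 - 11)/(9 - 11) = -0.069647
L_4(5.3) = (5.3 - 3)/(11 - 3) × (5.3 - 5)/(11 - 5) × (5.3 - 7)/(11 - 7) × (5.3 - 9)/(11 - 9) = 0.011302

P(5.3) = 2×L_0(5.3) + 4×L_1(5.3) + 21×L_2(5.3) + 18×L_3(5.3) + (-7)×L_4(5.3)
P(5.3) = 6.822040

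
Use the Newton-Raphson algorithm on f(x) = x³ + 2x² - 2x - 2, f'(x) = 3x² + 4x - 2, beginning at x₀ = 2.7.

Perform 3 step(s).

f(x) = x³ + 2x² - 2x - 2
f'(x) = 3x² + 4x - 2
x₀ = 2.7

Newton-Raphson formula: x_{n+1} = x_n - f(x_n)/f'(x_n)

Iteration 1:
  f(2.700000) = 26.863000
  f'(2.700000) = 30.670000
  x_1 = 2.700000 - 26.863000/30.670000 = 1.824128
Iteration 2:
  f(1.824128) = 7.076309
  f'(1.824128) = 15.278838
  x_2 = 1.824128 - 7.076309/15.278838 = 1.360983
Iteration 3:
  f(1.360983) = 1.503501
  f'(1.360983) = 9.000761
  x_3 = 1.360983 - 1.503501/9.000761 = 1.193942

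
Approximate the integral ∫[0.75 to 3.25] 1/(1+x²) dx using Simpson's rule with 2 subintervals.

f(x) = 1/(1+x²)
a = 0.75, b = 3.25, n = 2
h = (b - a)/n = 1.250000

Simpson's rule: (h/3)[f(x₀) + 4f(x₁) + 2f(x₂) + ... + f(xₙ)]

x_0 = 0.7500, f(x_0) = 0.640000, coefficient = 1
x_1 = 2.0000, f(x_1) = 0.200000, coefficient = 4
x_2 = 3.2500, f(x_2) = 0.086486, coefficient = 1

I ≈ (1.250000/3) × 1.526486 = 0.636036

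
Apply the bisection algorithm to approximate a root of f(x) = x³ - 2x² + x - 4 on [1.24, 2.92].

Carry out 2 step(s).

f(x) = x³ - 2x² + x - 4
Initial interval: [1.24, 2.92]

Iteration 1:
  c_1 = (1.240000 + 2.920000)/2 = 2.080000
  f(c_1) = f(2.080000) = -1.573888
  f(a) × f(c) ≥ 0, new interval: [2.080000, 2.920000]
Iteration 2:
  c_2 = (2.080000 + 2.920000)/2 = 2.500000
  f(c_2) = f(2.500000) = 1.625000
  f(a) × f(c) < 0, new interval: [2.080000, 2.500000]

After 2 iteration(s), the approximation is c_2 = 2.500000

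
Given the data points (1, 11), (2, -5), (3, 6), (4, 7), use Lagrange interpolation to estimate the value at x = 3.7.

Lagrange interpolation formula:
P(x) = Σ yᵢ × Lᵢ(x)
where Lᵢ(x) = Π_{j≠i} (x - xⱼ)/(xᵢ - xⱼ)

L_0(3.7) = (3.7 - 2)/(1 - 2) × (3.7 - 3)/(1 - 3) × (3.7 - 4)/(1 - 4) = 0.059500
L_1(3.7) = (3.7 - 1)/(2 - 1) × (3.7 - 3)/(2 - 3) × (3.7 - 4)/(2 - 4) = -0.283500
L_2(3.7) = (3.7 - 1)/(3 - 1) × (3.7 - 2)/(3 - 2) × (3.7 - 4)/(3 - 4) = 0.688500
L_3(3.7) = (3.7 - 1)/(4 - 1) × (3.7 - 2)/(4 - 2) × (3.7 - 3)/(4 - 3) = 0.535500

P(3.7) = 11×L_0(3.7) + (-5)×L_1(3.7) + 6×L_2(3.7) + 7×L_3(3.7)
P(3.7) = 9.951500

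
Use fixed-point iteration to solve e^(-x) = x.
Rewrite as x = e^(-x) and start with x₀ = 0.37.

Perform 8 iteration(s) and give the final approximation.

Equation: e^(-x) = x
Fixed-point form: x = e^(-x)
x₀ = 0.37

x_1 = g(0.370000) = 0.690734
x_2 = g(0.690734) = 0.501208
x_3 = g(0.501208) = 0.605798
x_4 = g(0.605798) = 0.545639
x_5 = g(0.545639) = 0.579472
x_6 = g(0.579472) = 0.560194
x_7 = g(0.560194) = 0.571098
x_8 = g(0.571098) = 0.564905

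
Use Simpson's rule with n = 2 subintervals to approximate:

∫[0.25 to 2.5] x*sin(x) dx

f(x) = x*sin(x)
a = 0.25, b = 2.5, n = 2
h = (b - a)/n = 1.125000

Simpson's rule: (h/3)[f(x₀) + 4f(x₁) + 2f(x₂) + ... + f(xₙ)]

x_0 = 0.2500, f(x_0) = 0.061851, coefficient = 1
x_1 = 1.3750, f(x_1) = 1.348728, coefficient = 4
x_2 = 2.5000, f(x_2) = 1.496180, coefficient = 1

I ≈ (1.125000/3) × 6.952943 = 2.607354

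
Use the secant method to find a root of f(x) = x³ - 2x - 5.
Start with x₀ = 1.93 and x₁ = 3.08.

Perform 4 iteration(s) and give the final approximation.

f(x) = x³ - 2x - 5
x₀ = 1.93, x₁ = 3.08

Secant formula: x_{n+1} = x_n - f(x_n)(x_n - x_{n-1})/(f(x_n) - f(x_{n-1}))

Iteration 1:
  f(1.930000) = -1.670943
  f(3.080000) = 18.058112
  x_2 = 3.080000 - 18.058112×(3.080000 - 1.930000)/(18.058112 - (-1.670943))
       = 2.027399
Iteration 2:
  f(3.080000) = 18.058112
  f(2.027399) = -0.721488
  x_3 = 2.027399 - (-0.721488)×(2.027399 - 3.080000)/(-0.721488 - 18.058112)
       = 2.067838
Iteration 3:
  f(2.027399) = -0.721488
  f(2.067838) = -0.293693
  x_4 = 2.067838 - (-0.293693)×(2.067838 - 2.027399)/(-0.293693 - (-0.721488))
       = 2.095601
Iteration 4:
  f(2.067838) = -0.293693
  f(2.095601) = 0.011722
  x_5 = 2.095601 - 0.011722×(2.095601 - 2.067838)/(0.011722 - (-0.293693))
       = 2.094536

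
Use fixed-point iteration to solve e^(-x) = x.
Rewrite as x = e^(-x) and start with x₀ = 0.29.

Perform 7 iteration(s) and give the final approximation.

Equation: e^(-x) = x
Fixed-point form: x = e^(-x)
x₀ = 0.29

x_1 = g(0.290000) = 0.748264
x_2 = g(0.748264) = 0.473187
x_3 = g(0.473187) = 0.623013
x_4 = g(0.623013) = 0.536326
x_5 = g(0.536326) = 0.584893
x_6 = g(0.584893) = 0.557165
x_7 = g(0.557165) = 0.572831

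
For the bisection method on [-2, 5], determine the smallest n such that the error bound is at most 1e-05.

We need (b-a)/2^n ≤ 1e-05
(5 - (-2))/2^n ≤ 1e-05
7/2^n ≤ 1e-05
2^n ≥ 700000
n ≥ log₂(700000) = 19.42
n ≥ 20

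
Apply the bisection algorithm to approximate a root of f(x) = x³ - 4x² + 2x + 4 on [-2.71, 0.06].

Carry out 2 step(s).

f(x) = x³ - 4x² + 2x + 4
Initial interval: [-2.71, 0.06]

Iteration 1:
  c_1 = (-2.710000 + 0.060000)/2 = -1.325000
  f(c_1) = f(-1.325000) = -7.998703
  f(a) × f(c) ≥ 0, new interval: [-1.325000, 0.060000]
Iteration 2:
  c_2 = (-1.325000 + 0.060000)/2 = -0.632500
  f(c_2) = f(-0.632500) = 0.881739
  f(a) × f(c) < 0, new interval: [-1.325000, -0.632500]

After 2 iteration(s), the approximation is c_2 = -0.632500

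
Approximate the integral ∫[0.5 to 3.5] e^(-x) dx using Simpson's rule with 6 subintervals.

f(x) = e^(-x)
a = 0.5, b = 3.5, n = 6
h = (b - a)/n = 0.500000

Simpson's rule: (h/3)[f(x₀) + 4f(x₁) + 2f(x₂) + ... + f(xₙ)]

x_0 = 0.5000, f(x_0) = 0.606531, coefficient = 1
x_1 = 1.0000, f(x_1) = 0.367879, coefficient = 4
x_2 = 1.5000, f(x_2) = 0.223130, coefficient = 2
x_3 = 2.0000, f(x_3) = 0.135335, coefficient = 4
x_4 = 2.5000, f(x_4) = 0.082085, coefficient = 2
x_5 = 3.0000, f(x_5) = 0.049787, coefficient = 4
x_6 = 3.5000, f(x_6) = 0.030197, coefficient = 1

I ≈ (0.500000/3) × 3.459166 = 0.576528
Exact value: 0.576333
Error: 0.000194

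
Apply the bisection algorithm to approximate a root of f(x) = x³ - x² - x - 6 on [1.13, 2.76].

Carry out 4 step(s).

f(x) = x³ - x² - x - 6
Initial interval: [1.13, 2.76]

Iteration 1:
  c_1 = (1.130000 + 2.760000)/2 = 1.945000
  f(c_1) = f(1.945000) = -4.370041
  f(a) × f(c) ≥ 0, new interval: [1.945000, 2.760000]
Iteration 2:
  c_2 = (1.945000 + 2.760000)/2 = 2.352500
  f(c_2) = f(2.352500) = -0.867418
  f(a) × f(c) ≥ 0, new interval: [2.352500, 2.760000]
Iteration 3:
  c_3 = (2.352500 + 2.760000)/2 = 2.556250
  f(c_3) = f(2.556250) = 1.612932
  f(a) × f(c) < 0, new interval: [2.352500, 2.556250]
Iteration 4:
  c_4 = (2.352500 + 2.556250)/2 = 2.454375
  f(c_4) = f(2.454375) = 0.306717
  f(a) × f(c) < 0, new interval: [2.352500, 2.454375]

After 4 iteration(s), the approximation is c_4 = 2.454375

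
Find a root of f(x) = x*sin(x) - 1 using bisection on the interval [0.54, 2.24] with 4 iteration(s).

f(x) = x*sin(x) - 1
Initial interval: [0.54, 2.24]

Iteration 1:
  c_1 = (0.540000 + 2.240000)/2 = 1.390000
  f(c_1) = f(1.390000) = 0.367344
  f(a) × f(c) < 0, new interval: [0.540000, 1.390000]
Iteration 2:
  c_2 = (0.540000 + 1.390000)/2 = 0.965000
  f(c_2) = f(0.965000) = -0.206723
  f(a) × f(c) ≥ 0, new interval: [0.965000, 1.390000]
Iteration 3:
  c_3 = (0.965000 + 1.390000)/2 = 1.177500
  f(c_3) = f(1.177500) = 0.087599
  f(a) × f(c) < 0, new interval: [0.965000, 1.177500]
Iteration 4:
  c_4 = (0.965000 + 1.177500)/2 = 1.071250
  f(c_4) = f(1.071250) = -0.059657
  f(a) × f(c) ≥ 0, new interval: [1.071250, 1.177500]

After 4 iteration(s), the approximation is c_4 = 1.071250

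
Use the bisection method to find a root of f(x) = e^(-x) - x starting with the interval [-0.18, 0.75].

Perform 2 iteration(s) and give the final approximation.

f(x) = e^(-x) - x
Initial interval: [-0.18, 0.75]

Iteration 1:
  c_1 = (-0.180000 + 0.750000)/2 = 0.285000
  f(c_1) = f(0.285000) = 0.467014
  f(a) × f(c) ≥ 0, new interval: [0.285000, 0.750000]
Iteration 2:
  c_2 = (0.285000 + 0.750000)/2 = 0.517500
  f(c_2) = f(0.517500) = 0.078509
  f(a) × f(c) ≥ 0, new interval: [0.517500, 0.750000]

After 2 iteration(s), the approximation is c_2 = 0.517500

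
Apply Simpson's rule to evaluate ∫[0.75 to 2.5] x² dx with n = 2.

f(x) = x²
a = 0.75, b = 2.5, n = 2
h = (b - a)/n = 0.875000

Simpson's rule: (h/3)[f(x₀) + 4f(x₁) + 2f(x₂) + ... + f(xₙ)]

x_0 = 0.7500, f(x_0) = 0.562500, coefficient = 1
x_1 = 1.6250, f(x_1) = 2.640625, coefficient = 4
x_2 = 2.5000, f(x_2) = 6.250000, coefficient = 1

I ≈ (0.875000/3) × 17.375000 = 5.067708
Exact value: 5.067708
Error: 0.000000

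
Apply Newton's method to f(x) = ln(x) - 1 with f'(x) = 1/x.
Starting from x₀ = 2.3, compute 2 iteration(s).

f(x) = ln(x) - 1
f'(x) = 1/x
x₀ = 2.3

Newton-Raphson formula: x_{n+1} = x_n - f(x_n)/f'(x_n)

Iteration 1:
  f(2.300000) = -0.167091
  f'(2.300000) = 0.434783
  x_1 = 2.300000 - (-0.167091)/0.434783 = 2.684309
Iteration 2:
  f(2.684309) = -0.012577
  f'(2.684309) = 0.372535
  x_2 = 2.684309 - (-0.012577)/0.372535 = 2.718069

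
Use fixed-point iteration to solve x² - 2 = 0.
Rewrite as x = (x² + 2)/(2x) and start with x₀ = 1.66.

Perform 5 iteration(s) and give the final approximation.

Equation: x² - 2 = 0
Fixed-point form: x = (x² + 2)/(2x)
x₀ = 1.66

x_1 = g(1.660000) = 1.432410
x_2 = g(1.432410) = 1.414329
x_3 = g(1.414329) = 1.414214
x_4 = g(1.414214) = 1.414214
x_5 = g(1.414214) = 1.414214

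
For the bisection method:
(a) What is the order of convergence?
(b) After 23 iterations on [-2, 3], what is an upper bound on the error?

(a) Bisection has linear (order 1) convergence; the error is halved each step.

(b) Error bound = (b-a)/2^n = (3 - (-2))/2^{23}
    = 5/2^{23}

(a) 1 (linear); (b) error ≤ 5.96e-07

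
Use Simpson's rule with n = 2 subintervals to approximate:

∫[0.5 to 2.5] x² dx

f(x) = x²
a = 0.5, b = 2.5, n = 2
h = (b - a)/n = 1.000000

Simpson's rule: (h/3)[f(x₀) + 4f(x₁) + 2f(x₂) + ... + f(xₙ)]

x_0 = 0.5000, f(x_0) = 0.250000, coefficient = 1
x_1 = 1.5000, f(x_1) = 2.250000, coefficient = 4
x_2 = 2.5000, f(x_2) = 6.250000, coefficient = 1

I ≈ (1.000000/3) × 15.500000 = 5.166667
Exact value: 5.166667
Error: 0.000000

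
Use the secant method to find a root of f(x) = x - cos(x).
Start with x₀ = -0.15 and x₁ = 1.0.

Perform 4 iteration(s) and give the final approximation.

f(x) = x - cos(x)
x₀ = -0.15, x₁ = 1.0

Secant formula: x_{n+1} = x_n - f(x_n)(x_n - x_{n-1})/(f(x_n) - f(x_{n-1}))

Iteration 1:
  f(-0.150000) = -1.138771
  f(1.000000) = 0.459698
  x_2 = 1.000000 - 0.459698×(1.000000 - (-0.150000))/(0.459698 - (-1.138771))
       = 0.669276
Iteration 2:
  f(1.000000) = 0.459698
  f(0.669276) = -0.114995
  x_3 = 0.669276 - (-0.114995)×(0.669276 - 1.000000)/(-0.114995 - 0.459698)
       = 0.735453
Iteration 3:
  f(0.669276) = -0.114995
  f(0.735453) = -0.006073
  x_4 = 0.735453 - (-0.006073)×(0.735453 - 0.669276)/(-0.006073 - (-0.114995))
       = 0.739143
Iteration 4:
  f(0.735453) = -0.006073
  f(0.739143) = 0.000097
  x_5 = 0.739143 - 0.000097×(0.739143 - 0.735453)/(0.000097 - (-0.006073))
       = 0.739085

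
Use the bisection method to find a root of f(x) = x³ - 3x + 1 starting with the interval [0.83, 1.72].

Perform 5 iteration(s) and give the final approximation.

f(x) = x³ - 3x + 1
Initial interval: [0.83, 1.72]

Iteration 1:
  c_1 = (0.830000 + 1.720000)/2 = 1.275000
  f(c_1) = f(1.275000) = -0.752328
  f(a) × f(c) ≥ 0, new interval: [1.275000, 1.720000]
Iteration 2:
  c_2 = (1.275000 + 1.720000)/2 = 1.497500
  f(c_2) = f(1.497500) = -0.134347
  f(a) × f(c) ≥ 0, new interval: [1.497500, 1.720000]
Iteration 3:
  c_3 = (1.497500 + 1.720000)/2 = 1.608750
  f(c_3) = f(1.608750) = 0.337318
  f(a) × f(c) < 0, new interval: [1.497500, 1.608750]
Iteration 4:
  c_4 = (1.497500 + 1.608750)/2 = 1.553125
  f(c_4) = f(1.553125) = 0.087069
  f(a) × f(c) < 0, new interval: [1.497500, 1.553125]
Iteration 5:
  c_5 = (1.497500 + 1.553125)/2 = 1.525313
  f(c_5) = f(1.525313) = -0.027179
  f(a) × f(c) ≥ 0, new interval: [1.525313, 1.553125]

After 5 iteration(s), the approximation is c_5 = 1.525313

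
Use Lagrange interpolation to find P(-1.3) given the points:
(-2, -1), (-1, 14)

Lagrange interpolation formula:
P(x) = Σ yᵢ × Lᵢ(x)
where Lᵢ(x) = Π_{j≠i} (x - xⱼ)/(xᵢ - xⱼ)

L_0(-1.3) = (-1.3 - (-1))/(-2 - (-1)) = 0.300000
L_1(-1.3) = (-1.3 - (-2))/(-1 - (-2)) = 0.700000

P(-1.3) = (-1)×L_0(-1.3) + 14×L_1(-1.3)
P(-1.3) = 9.500000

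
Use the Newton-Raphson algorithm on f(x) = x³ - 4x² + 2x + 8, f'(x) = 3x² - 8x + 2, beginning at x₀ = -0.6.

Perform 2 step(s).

f(x) = x³ - 4x² + 2x + 8
f'(x) = 3x² - 8x + 2
x₀ = -0.6

Newton-Raphson formula: x_{n+1} = x_n - f(x_n)/f'(x_n)

Iteration 1:
  f(-0.600000) = 5.144000
  f'(-0.600000) = 7.880000
  x_1 = -0.600000 - 5.144000/7.880000 = -1.252792
Iteration 2:
  f(-1.252792) = -2.749775
  f'(-1.252792) = 16.730797
  x_2 = -1.252792 - (-2.749775)/16.730797 = -1.088438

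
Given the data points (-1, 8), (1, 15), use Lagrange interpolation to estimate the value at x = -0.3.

Lagrange interpolation formula:
P(x) = Σ yᵢ × Lᵢ(x)
where Lᵢ(x) = Π_{j≠i} (x - xⱼ)/(xᵢ - xⱼ)

L_0(-0.3) = (-0.3 - 1)/(-1 - 1) = 0.650000
L_1(-0.3) = (-0.3 - (-1))/(1 - (-1)) = 0.350000

P(-0.3) = 8×L_0(-0.3) + 15×L_1(-0.3)
P(-0.3) = 10.450000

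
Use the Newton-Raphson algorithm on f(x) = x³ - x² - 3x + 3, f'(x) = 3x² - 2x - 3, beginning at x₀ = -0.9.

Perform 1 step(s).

f(x) = x³ - x² - 3x + 3
f'(x) = 3x² - 2x - 3
x₀ = -0.9

Newton-Raphson formula: x_{n+1} = x_n - f(x_n)/f'(x_n)

Iteration 1:
  f(-0.900000) = 4.161000
  f'(-0.900000) = 1.230000
  x_1 = -0.900000 - 4.161000/1.230000 = -4.282927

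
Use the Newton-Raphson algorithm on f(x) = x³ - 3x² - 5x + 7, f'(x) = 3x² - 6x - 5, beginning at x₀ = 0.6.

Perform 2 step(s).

f(x) = x³ - 3x² - 5x + 7
f'(x) = 3x² - 6x - 5
x₀ = 0.6

Newton-Raphson formula: x_{n+1} = x_n - f(x_n)/f'(x_n)

Iteration 1:
  f(0.600000) = 3.136000
  f'(0.600000) = -7.520000
  x_1 = 0.600000 - 3.136000/(-7.520000) = 1.017021
Iteration 2:
  f(1.017021) = -0.136165
  f'(1.017021) = -7.999131
  x_2 = 1.017021 - (-0.136165)/(-7.999131) = 0.999999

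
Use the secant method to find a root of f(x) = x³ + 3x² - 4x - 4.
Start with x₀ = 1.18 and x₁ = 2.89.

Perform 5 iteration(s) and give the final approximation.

f(x) = x³ + 3x² - 4x - 4
x₀ = 1.18, x₁ = 2.89

Secant formula: x_{n+1} = x_n - f(x_n)(x_n - x_{n-1})/(f(x_n) - f(x_{n-1}))

Iteration 1:
  f(1.180000) = -2.899768
  f(2.890000) = 33.633869
  x_2 = 2.890000 - 33.633869×(2.890000 - 1.180000)/(33.633869 - (-2.899768))
       = 1.315727
Iteration 2:
  f(2.890000) = 33.633869
  f(1.315727) = -1.791790
  x_3 = 1.315727 - (-1.791790)×(1.315727 - 2.890000)/(-1.791790 - 33.633869)
       = 1.395352
Iteration 3:
  f(1.315727) = -1.791790
  f(1.395352) = -1.023626
  x_4 = 1.395352 - (-1.023626)×(1.395352 - 1.315727)/(-1.023626 - (-1.791790))
       = 1.501457
Iteration 4:
  f(1.395352) = -1.023626
  f(1.501457) = 0.142137
  x_5 = 1.501457 - 0.142137×(1.501457 - 1.395352)/(0.142137 - (-1.023626))
       = 1.488520
Iteration 5:
  f(1.501457) = 0.142137
  f(1.488520) = -0.008902
  x_6 = 1.488520 - (-0.008902)×(1.488520 - 1.501457)/(-0.008902 - 0.142137)
       = 1.489283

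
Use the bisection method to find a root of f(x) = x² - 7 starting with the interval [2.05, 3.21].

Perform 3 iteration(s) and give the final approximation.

f(x) = x² - 7
Initial interval: [2.05, 3.21]

Iteration 1:
  c_1 = (2.050000 + 3.210000)/2 = 2.630000
  f(c_1) = f(2.630000) = -0.083100
  f(a) × f(c) ≥ 0, new interval: [2.630000, 3.210000]
Iteration 2:
  c_2 = (2.630000 + 3.210000)/2 = 2.920000
  f(c_2) = f(2.920000) = 1.526400
  f(a) × f(c) < 0, new interval: [2.630000, 2.920000]
Iteration 3:
  c_3 = (2.630000 + 2.920000)/2 = 2.775000
  f(c_3) = f(2.775000) = 0.700625
  f(a) × f(c) < 0, new interval: [2.630000, 2.775000]

After 3 iteration(s), the approximation is c_3 = 2.775000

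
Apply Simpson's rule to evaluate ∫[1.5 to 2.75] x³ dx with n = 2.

f(x) = x³
a = 1.5, b = 2.75, n = 2
h = (b - a)/n = 0.625000

Simpson's rule: (h/3)[f(x₀) + 4f(x₁) + 2f(x₂) + ... + f(xₙ)]

x_0 = 1.5000, f(x_0) = 3.375000, coefficient = 1
x_1 = 2.1250, f(x_1) = 9.595703, coefficient = 4
x_2 = 2.7500, f(x_2) = 20.796875, coefficient = 1

I ≈ (0.625000/3) × 62.554688 = 13.032227
Exact value: 13.032227
Error: 0.000000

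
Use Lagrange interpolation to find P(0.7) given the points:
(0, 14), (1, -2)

Lagrange interpolation formula:
P(x) = Σ yᵢ × Lᵢ(x)
where Lᵢ(x) = Π_{j≠i} (x - xⱼ)/(xᵢ - xⱼ)

L_0(0.7) = (0.7 - 1)/(0 - 1) = 0.300000
L_1(0.7) = (0.7 - 0)/(1 - 0) = 0.700000

P(0.7) = 14×L_0(0.7) + (-2)×L_1(0.7)
P(0.7) = 2.800000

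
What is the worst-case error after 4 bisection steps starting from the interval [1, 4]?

Bisection error bound: |error| ≤ (b-a)/2^n
|error| ≤ (4 - 1)/2^4 = 3/2^4
|error| ≤ 0.1875000000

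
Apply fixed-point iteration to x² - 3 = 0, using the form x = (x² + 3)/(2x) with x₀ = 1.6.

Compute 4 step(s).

Equation: x² - 3 = 0
Fixed-point form: x = (x² + 3)/(2x)
x₀ = 1.6

x_1 = g(1.600000) = 1.737500
x_2 = g(1.737500) = 1.732059
x_3 = g(1.732059) = 1.732051
x_4 = g(1.732051) = 1.732051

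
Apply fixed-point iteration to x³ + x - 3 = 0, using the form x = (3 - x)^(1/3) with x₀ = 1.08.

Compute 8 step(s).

Equation: x³ + x - 3 = 0
Fixed-point form: x = (3 - x)^(1/3)
x₀ = 1.08

x_1 = g(1.080000) = 1.242893
x_2 = g(1.242893) = 1.206700
x_3 = g(1.206700) = 1.214929
x_4 = g(1.214929) = 1.213068
x_5 = g(1.213068) = 1.213489
x_6 = g(1.213489) = 1.213394
x_7 = g(1.213394) = 1.213416
x_8 = g(1.213416) = 1.213411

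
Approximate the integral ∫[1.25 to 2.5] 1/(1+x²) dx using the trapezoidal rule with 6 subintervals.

f(x) = 1/(1+x²)
a = 1.25, b = 2.5, n = 6
h = (b - a)/n = 0.208333

Trapezoidal rule: (h/2)[f(x₀) + 2f(x₁) + 2f(x₂) + ... + f(xₙ)]

x_0 = 1.2500, f(x_0) = 0.390244, coefficient = 1
x_1 = 1.4583, f(x_1) = 0.319822, coefficient = 2
x_2 = 1.6667, f(x_2) = 0.264706, coefficient = 2
x_3 = 1.8750, f(x_3) = 0.221453, coefficient = 2
x_4 = 2.0833, f(x_4) = 0.187256, coefficient = 2
x_5 = 2.2917, f(x_5) = 0.159956, coefficient = 2
x_6 = 2.5000, f(x_6) = 0.137931, coefficient = 1

I ≈ (0.208333/2) × 2.834561 = 0.295267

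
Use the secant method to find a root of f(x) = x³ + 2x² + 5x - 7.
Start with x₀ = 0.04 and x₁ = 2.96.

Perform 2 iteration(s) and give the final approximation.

f(x) = x³ + 2x² + 5x - 7
x₀ = 0.04, x₁ = 2.96

Secant formula: x_{n+1} = x_n - f(x_n)(x_n - x_{n-1})/(f(x_n) - f(x_{n-1}))

Iteration 1:
  f(0.040000) = -6.796736
  f(2.960000) = 51.257536
  x_2 = 2.960000 - 51.257536×(2.960000 - 0.040000)/(51.257536 - (-6.796736))
       = 0.381861
Iteration 2:
  f(2.960000) = 51.257536
  f(0.381861) = -4.743380
  x_3 = 0.381861 - (-4.743380)×(0.381861 - 2.960000)/(-4.743380 - 51.257536)
       = 0.600234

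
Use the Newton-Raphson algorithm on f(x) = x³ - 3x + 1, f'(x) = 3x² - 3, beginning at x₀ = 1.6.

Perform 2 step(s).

f(x) = x³ - 3x + 1
f'(x) = 3x² - 3
x₀ = 1.6

Newton-Raphson formula: x_{n+1} = x_n - f(x_n)/f'(x_n)

Iteration 1:
  f(1.600000) = 0.296000
  f'(1.600000) = 4.680000
  x_1 = 1.600000 - 0.296000/4.680000 = 1.536752
Iteration 2:
  f(1.536752) = 0.018948
  f'(1.536752) = 4.084821
  x_2 = 1.536752 - 0.018948/4.084821 = 1.532113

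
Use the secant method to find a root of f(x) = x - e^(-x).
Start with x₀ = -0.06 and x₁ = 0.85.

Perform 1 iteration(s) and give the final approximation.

f(x) = x - e^(-x)
x₀ = -0.06, x₁ = 0.85

Secant formula: x_{n+1} = x_n - f(x_n)(x_n - x_{n-1})/(f(x_n) - f(x_{n-1}))

Iteration 1:
  f(-0.060000) = -1.121837
  f(0.850000) = 0.422585
  x_2 = 0.850000 - 0.422585×(0.850000 - (-0.060000))/(0.422585 - (-1.121837))
       = 0.601006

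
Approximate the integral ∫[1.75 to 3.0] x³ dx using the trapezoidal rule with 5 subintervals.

f(x) = x³
a = 1.75, b = 3.0, n = 5
h = (b - a)/n = 0.250000

Trapezoidal rule: (h/2)[f(x₀) + 2f(x₁) + 2f(x₂) + ... + f(xₙ)]

x_0 = 1.7500, f(x_0) = 5.359375, coefficient = 1
x_1 = 2.0000, f(x_1) = 8.000000, coefficient = 2
x_2 = 2.2500, f(x_2) = 11.390625, coefficient = 2
x_3 = 2.5000, f(x_3) = 15.625000, coefficient = 2
x_4 = 2.7500, f(x_4) = 20.796875, coefficient = 2
x_5 = 3.0000, f(x_5) = 27.000000, coefficient = 1

I ≈ (0.250000/2) × 143.984375 = 17.998047
Exact value: 17.905273
Error: 0.092773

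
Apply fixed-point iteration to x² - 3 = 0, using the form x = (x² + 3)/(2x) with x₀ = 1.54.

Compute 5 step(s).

Equation: x² - 3 = 0
Fixed-point form: x = (x² + 3)/(2x)
x₀ = 1.54

x_1 = g(1.540000) = 1.744026
x_2 = g(1.744026) = 1.732092
x_3 = g(1.732092) = 1.732051
x_4 = g(1.732051) = 1.732051
x_5 = g(1.732051) = 1.732051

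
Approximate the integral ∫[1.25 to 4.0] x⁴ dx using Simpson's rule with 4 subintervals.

f(x) = x⁴
a = 1.25, b = 4.0, n = 4
h = (b - a)/n = 0.687500

Simpson's rule: (h/3)[f(x₀) + 4f(x₁) + 2f(x₂) + ... + f(xₙ)]

x_0 = 1.2500, f(x_0) = 2.441406, coefficient = 1
x_1 = 1.9375, f(x_1) = 14.091812, coefficient = 4
x_2 = 2.6250, f(x_2) = 47.480713, coefficient = 2
x_3 = 3.3125, f(x_3) = 120.399185, coefficient = 4
x_4 = 4.0000, f(x_4) = 256.000000, coefficient = 1

I ≈ (0.687500/3) × 891.366821 = 204.271563
Exact value: 204.189648
Error: 0.081915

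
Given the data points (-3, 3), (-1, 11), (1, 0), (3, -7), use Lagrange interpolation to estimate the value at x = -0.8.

Lagrange interpolation formula:
P(x) = Σ yᵢ × Lᵢ(x)
where Lᵢ(x) = Π_{j≠i} (x - xⱼ)/(xᵢ - xⱼ)

L_0(-0.8) = (-0.8 - (-1))/(-3 - (-1)) × (-0.8 - 1)/(-3 - 1) × (-0.8 - 3)/(-3 - 3) = -0.028500
L_1(-0.8) = (-0.8 - (-3))/(-1 - (-3)) × (-0.8 - 1)/(-1 - 1) × (-0.8 - 3)/(-1 - 3) = 0.940500
L_2(-0.8) = (-0.8 - (-3))/(1 - (-3)) × (-0.8 - (-1))/(1 - (-1)) × (-0.8 - 3)/(1 - 3) = 0.104500
L_3(-0.8) = (-0.8 - (-3))/(3 - (-3)) × (-0.8 - (-1))/(3 - (-1)) × (-0.8 - 1)/(3 - 1) = -0.016500

P(-0.8) = 3×L_0(-0.8) + 11×L_1(-0.8) + 0×L_2(-0.8) + (-7)×L_3(-0.8)
P(-0.8) = 10.375500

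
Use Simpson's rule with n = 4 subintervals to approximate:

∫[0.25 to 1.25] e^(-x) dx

f(x) = e^(-x)
a = 0.25, b = 1.25, n = 4
h = (b - a)/n = 0.250000

Simpson's rule: (h/3)[f(x₀) + 4f(x₁) + 2f(x₂) + ... + f(xₙ)]

x_0 = 0.2500, f(x_0) = 0.778801, coefficient = 1
x_1 = 0.5000, f(x_1) = 0.606531, coefficient = 4
x_2 = 0.7500, f(x_2) = 0.472367, coefficient = 2
x_3 = 1.0000, f(x_3) = 0.367879, coefficient = 4
x_4 = 1.2500, f(x_4) = 0.286505, coefficient = 1

I ≈ (0.250000/3) × 5.907679 = 0.492307
Exact value: 0.492296
Error: 0.000011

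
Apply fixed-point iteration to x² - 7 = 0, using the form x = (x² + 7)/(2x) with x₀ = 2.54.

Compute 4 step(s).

Equation: x² - 7 = 0
Fixed-point form: x = (x² + 7)/(2x)
x₀ = 2.54

x_1 = g(2.540000) = 2.647953
x_2 = g(2.647953) = 2.645752
x_3 = g(2.645752) = 2.645751
x_4 = g(2.645751) = 2.645751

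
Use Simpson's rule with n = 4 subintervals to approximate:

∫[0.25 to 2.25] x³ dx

f(x) = x³
a = 0.25, b = 2.25, n = 4
h = (b - a)/n = 0.500000

Simpson's rule: (h/3)[f(x₀) + 4f(x₁) + 2f(x₂) + ... + f(xₙ)]

x_0 = 0.2500, f(x_0) = 0.015625, coefficient = 1
x_1 = 0.7500, f(x_1) = 0.421875, coefficient = 4
x_2 = 1.2500, f(x_2) = 1.953125, coefficient = 2
x_3 = 1.7500, f(x_3) = 5.359375, coefficient = 4
x_4 = 2.2500, f(x_4) = 11.390625, coefficient = 1

I ≈ (0.500000/3) × 38.437500 = 6.406250
Exact value: 6.406250
Error: 0.000000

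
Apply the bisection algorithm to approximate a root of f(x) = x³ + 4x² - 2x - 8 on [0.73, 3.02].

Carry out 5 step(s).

f(x) = x³ + 4x² - 2x - 8
Initial interval: [0.73, 3.02]

Iteration 1:
  c_1 = (0.730000 + 3.020000)/2 = 1.875000
  f(c_1) = f(1.875000) = 8.904297
  f(a) × f(c) < 0, new interval: [0.730000, 1.875000]
Iteration 2:
  c_2 = (0.730000 + 1.875000)/2 = 1.302500
  f(c_2) = f(1.302500) = -1.609276
  f(a) × f(c) ≥ 0, new interval: [1.302500, 1.875000]
Iteration 3:
  c_3 = (1.302500 + 1.875000)/2 = 1.588750
  f(c_3) = f(1.588750) = 2.929212
  f(a) × f(c) < 0, new interval: [1.302500, 1.588750]
Iteration 4:
  c_4 = (1.302500 + 1.588750)/2 = 1.445625
  f(c_4) = f(1.445625) = 0.489189
  f(a) × f(c) < 0, new interval: [1.302500, 1.445625]
Iteration 5:
  c_5 = (1.302500 + 1.445625)/2 = 1.374062
  f(c_5) = f(1.374062) = -0.601638
  f(a) × f(c) ≥ 0, new interval: [1.374062, 1.445625]

After 5 iteration(s), the approximation is c_5 = 1.374062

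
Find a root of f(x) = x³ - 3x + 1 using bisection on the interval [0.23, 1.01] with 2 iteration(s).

f(x) = x³ - 3x + 1
Initial interval: [0.23, 1.01]

Iteration 1:
  c_1 = (0.230000 + 1.010000)/2 = 0.620000
  f(c_1) = f(0.620000) = -0.621672
  f(a) × f(c) < 0, new interval: [0.230000, 0.620000]
Iteration 2:
  c_2 = (0.230000 + 0.620000)/2 = 0.425000
  f(c_2) = f(0.425000) = -0.198234
  f(a) × f(c) < 0, new interval: [0.230000, 0.425000]

After 2 iteration(s), the approximation is c_2 = 0.425000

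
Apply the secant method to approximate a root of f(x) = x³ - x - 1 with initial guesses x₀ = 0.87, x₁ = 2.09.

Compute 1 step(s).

f(x) = x³ - x - 1
x₀ = 0.87, x₁ = 2.09

Secant formula: x_{n+1} = x_n - f(x_n)(x_n - x_{n-1})/(f(x_n) - f(x_{n-1}))

Iteration 1:
  f(0.870000) = -1.211497
  f(2.090000) = 6.039329
  x_2 = 2.090000 - 6.039329×(2.090000 - 0.870000)/(6.039329 - (-1.211497))
       = 1.073842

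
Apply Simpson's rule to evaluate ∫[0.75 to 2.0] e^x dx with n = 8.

f(x) = e^x
a = 0.75, b = 2.0, n = 8
h = (b - a)/n = 0.156250

Simpson's rule: (h/3)[f(x₀) + 4f(x₁) + 2f(x₂) + ... + f(xₙ)]

x_0 = 0.7500, f(x_0) = 2.117000, coefficient = 1
x_1 = 0.9062, f(x_1) = 2.475024, coefficient = 4
x_2 = 1.0625, f(x_2) = 2.893596, coefficient = 2
x_3 = 1.2188, f(x_3) = 3.382956, coefficient = 4
x_4 = 1.3750, f(x_4) = 3.955077, coefficient = 2
x_5 = 1.5312, f(x_5) = 4.623953, coefficient = 4
x_6 = 1.6875, f(x_6) = 5.405949, coefficient = 2
x_7 = 1.8438, f(x_7) = 6.320195, coefficient = 4
x_8 = 2.0000, f(x_8) = 7.389056, coefficient = 1

I ≈ (0.156250/3) × 101.223811 = 5.272073
Exact value: 5.272056
Error: 0.000017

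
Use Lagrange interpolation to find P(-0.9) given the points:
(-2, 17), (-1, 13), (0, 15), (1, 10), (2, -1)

Lagrange interpolation formula:
P(x) = Σ yᵢ × Lᵢ(x)
where Lᵢ(x) = Π_{j≠i} (x - xⱼ)/(xᵢ - xⱼ)

L_0(-0.9) = (-0.9 - (-1))/(-2 - (-1)) × (-0.9 - 0)/(-2 - 0) × (-0.9 - 1)/(-2 - 1) × (-0.9 - 2)/(-2 - 2) = -0.020662
L_1(-0.9) = (-0.9 - (-2))/(-1 - (-2)) × (-0.9 - 0)/(-1 - 0) × (-0.9 - 1)/(-1 - 1) × (-0.9 - 2)/(-1 - 2) = 0.909150
L_2(-0.9) = (-0.9 - (-2))/(0 - (-2)) × (-0.9 - (-1))/(0 - (-1)) × (-0.9 - 1)/(0 - 1) × (-0.9 - 2)/(0 - 2) = 0.151525
L_3(-0.9) = (-0.9 - (-2))/(1 - (-2)) × (-0.9 - (-1))/(1 - (-1)) × (-0.9 - 0)/(1 - 0) × (-0.9 - 2)/(1 - 2) = -0.047850
L_4(-0.9) = (-0.9 - (-2))/(2 - (-2)) × (-0.9 - (-1))/(2 - (-1)) × (-0.9 - 0)/(2 - 0) × (-0.9 - 1)/(2 - 1) = 0.007837

P(-0.9) = 17×L_0(-0.9) + 13×L_1(-0.9) + 15×L_2(-0.9) + 10×L_3(-0.9) + (-1)×L_4(-0.9)
P(-0.9) = 13.254225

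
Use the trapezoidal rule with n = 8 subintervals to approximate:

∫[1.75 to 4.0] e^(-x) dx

f(x) = e^(-x)
a = 1.75, b = 4.0, n = 8
h = (b - a)/n = 0.281250

Trapezoidal rule: (h/2)[f(x₀) + 2f(x₁) + 2f(x₂) + ... + f(xₙ)]

x_0 = 1.7500, f(x_0) = 0.173774, coefficient = 1
x_1 = 2.0312, f(x_1) = 0.131171, coefficient = 2
x_2 = 2.3125, f(x_2) = 0.099013, coefficient = 2
x_3 = 2.5938, f(x_3) = 0.074739, coefficient = 2
x_4 = 2.8750, f(x_4) = 0.056416, coefficient = 2
x_5 = 3.1562, f(x_5) = 0.042585, coefficient = 2
x_6 = 3.4375, f(x_6) = 0.032145, coefficient = 2
x_7 = 3.7188, f(x_7) = 0.024264, coefficient = 2
x_8 = 4.0000, f(x_8) = 0.018316, coefficient = 1

I ≈ (0.281250/2) × 1.112759 = 0.156482
Exact value: 0.155458
Error: 0.001023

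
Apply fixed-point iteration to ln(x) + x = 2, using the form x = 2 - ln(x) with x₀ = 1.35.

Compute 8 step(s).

Equation: ln(x) + x = 2
Fixed-point form: x = 2 - ln(x)
x₀ = 1.35

x_1 = g(1.350000) = 1.699895
x_2 = g(1.699895) = 1.469433
x_3 = g(1.469433) = 1.615123
x_4 = g(1.615123) = 1.520589
x_5 = g(1.520589) = 1.580902
x_6 = g(1.580902) = 1.542004
x_7 = g(1.542004) = 1.566917
x_8 = g(1.566917) = 1.550890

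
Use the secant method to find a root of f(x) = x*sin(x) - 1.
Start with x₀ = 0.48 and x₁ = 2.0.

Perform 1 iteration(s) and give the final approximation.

f(x) = x*sin(x) - 1
x₀ = 0.48, x₁ = 2.0

Secant formula: x_{n+1} = x_n - f(x_n)(x_n - x_{n-1})/(f(x_n) - f(x_{n-1}))

Iteration 1:
  f(0.480000) = -0.778346
  f(2.000000) = 0.818595
  x_2 = 2.000000 - 0.818595×(2.000000 - 0.480000)/(0.818595 - (-0.778346))
       = 1.220845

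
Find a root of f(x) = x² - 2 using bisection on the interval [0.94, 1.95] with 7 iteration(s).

f(x) = x² - 2
Initial interval: [0.94, 1.95]

Iteration 1:
  c_1 = (0.940000 + 1.950000)/2 = 1.445000
  f(c_1) = f(1.445000) = 0.088025
  f(a) × f(c) < 0, new interval: [0.940000, 1.445000]
Iteration 2:
  c_2 = (0.940000 + 1.445000)/2 = 1.192500
  f(c_2) = f(1.192500) = -0.577944
  f(a) × f(c) ≥ 0, new interval: [1.192500, 1.445000]
Iteration 3:
  c_3 = (1.192500 + 1.445000)/2 = 1.318750
  f(c_3) = f(1.318750) = -0.260898
  f(a) × f(c) ≥ 0, new interval: [1.318750, 1.445000]
Iteration 4:
  c_4 = (1.318750 + 1.445000)/2 = 1.381875
  f(c_4) = f(1.381875) = -0.090421
  f(a) × f(c) ≥ 0, new interval: [1.381875, 1.445000]
Iteration 5:
  c_5 = (1.381875 + 1.445000)/2 = 1.413437
  f(c_5) = f(1.413437) = -0.002194
  f(a) × f(c) ≥ 0, new interval: [1.413437, 1.445000]
Iteration 6:
  c_6 = (1.413437 + 1.445000)/2 = 1.429219
  f(c_6) = f(1.429219) = 0.042666
  f(a) × f(c) < 0, new interval: [1.413437, 1.429219]
Iteration 7:
  c_7 = (1.413437 + 1.429219)/2 = 1.421328
  f(c_7) = f(1.421328) = 0.020174
  f(a) × f(c) < 0, new interval: [1.413437, 1.421328]

After 7 iteration(s), the approximation is c_7 = 1.421328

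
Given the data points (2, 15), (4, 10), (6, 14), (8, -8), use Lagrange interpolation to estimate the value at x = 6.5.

Lagrange interpolation formula:
P(x) = Σ yᵢ × Lᵢ(x)
where Lᵢ(x) = Π_{j≠i} (x - xⱼ)/(xᵢ - xⱼ)

L_0(6.5) = (6.5 - 4)/(2 - 4) × (6.5 - 6)/(2 - 6) × (6.5 - 8)/(2 - 8) = 0.039062
L_1(6.5) = (6.5 - 2)/(4 - 2) × (6.5 - 6)/(4 - 6) × (6.5 - 8)/(4 - 8) = -0.210938
L_2(6.5) = (6.5 - 2)/(6 - 2) × (6.5 - 4)/(6 - 4) × (6.5 - 8)/(6 - 8) = 1.054688
L_3(6.5) = (6.5 - 2)/(8 - 2) × (6.5 - 4)/(8 - 4) × (6.5 - 6)/(8 - 6) = 0.117188

P(6.5) = 15×L_0(6.5) + 10×L_1(6.5) + 14×L_2(6.5) + (-8)×L_3(6.5)
P(6.5) = 12.304688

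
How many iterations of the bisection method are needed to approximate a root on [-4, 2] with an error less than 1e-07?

We need (b-a)/2^n ≤ 1e-07
(2 - (-4))/2^n ≤ 1e-07
6/2^n ≤ 1e-07
2^n ≥ 60000000
n ≥ log₂(60000000) = 25.84
n ≥ 26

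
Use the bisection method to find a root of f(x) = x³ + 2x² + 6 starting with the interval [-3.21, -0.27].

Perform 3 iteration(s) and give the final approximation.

f(x) = x³ + 2x² + 6
Initial interval: [-3.21, -0.27]

Iteration 1:
  c_1 = (-3.210000 + (-0.270000))/2 = -1.740000
  f(c_1) = f(-1.740000) = 6.787176
  f(a) × f(c) < 0, new interval: [-3.210000, -1.740000]
Iteration 2:
  c_2 = (-3.210000 + (-1.740000))/2 = -2.475000
  f(c_2) = f(-2.475000) = 3.090328
  f(a) × f(c) < 0, new interval: [-3.210000, -2.475000]
Iteration 3:
  c_3 = (-3.210000 + (-2.475000))/2 = -2.842500
  f(c_3) = f(-2.842500) = -0.807237
  f(a) × f(c) ≥ 0, new interval: [-2.842500, -2.475000]

After 3 iteration(s), the approximation is c_3 = -2.842500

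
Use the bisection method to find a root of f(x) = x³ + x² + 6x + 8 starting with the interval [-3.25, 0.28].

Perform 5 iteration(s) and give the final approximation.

f(x) = x³ + x² + 6x + 8
Initial interval: [-3.25, 0.28]

Iteration 1:
  c_1 = (-3.250000 + 0.280000)/2 = -1.485000
  f(c_1) = f(-1.485000) = -1.979534
  f(a) × f(c) ≥ 0, new interval: [-1.485000, 0.280000]
Iteration 2:
  c_2 = (-1.485000 + 0.280000)/2 = -0.602500
  f(c_2) = f(-0.602500) = 4.529295
  f(a) × f(c) < 0, new interval: [-1.485000, -0.602500]
Iteration 3:
  c_3 = (-1.485000 + (-0.602500))/2 = -1.043750
  f(c_3) = f(-1.043750) = 1.689838
  f(a) × f(c) < 0, new interval: [-1.485000, -1.043750]
Iteration 4:
  c_4 = (-1.485000 + (-1.043750))/2 = -1.264375
  f(c_4) = f(-1.264375) = -0.008892
  f(a) × f(c) ≥ 0, new interval: [-1.264375, -1.043750]
Iteration 5:
  c_5 = (-1.264375 + (-1.043750))/2 = -1.154062
  f(c_5) = f(-1.154062) = 0.870435
  f(a) × f(c) < 0, new interval: [-1.264375, -1.154062]

After 5 iteration(s), the approximation is c_5 = -1.154062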